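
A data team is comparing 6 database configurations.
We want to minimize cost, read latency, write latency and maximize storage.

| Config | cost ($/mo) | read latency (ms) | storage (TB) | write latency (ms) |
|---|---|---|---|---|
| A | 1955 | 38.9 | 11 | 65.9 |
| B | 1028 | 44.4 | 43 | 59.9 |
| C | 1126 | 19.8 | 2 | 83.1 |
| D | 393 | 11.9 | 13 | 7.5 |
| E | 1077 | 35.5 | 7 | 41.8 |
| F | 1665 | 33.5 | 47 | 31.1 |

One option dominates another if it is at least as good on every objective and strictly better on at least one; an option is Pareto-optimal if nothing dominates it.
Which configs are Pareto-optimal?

B, D, F

A: dominated by D (cost 393≤1955, read latency 11.9≤38.9, storage 13≥11, write latency 7.5≤65.9).
B: not dominated.
C: dominated by D (cost 393≤1126, read latency 11.9≤19.8, storage 13≥2, write latency 7.5≤83.1).
D: not dominated (best cost).
E: dominated by D (cost 393≤1077, read latency 11.9≤35.5, storage 13≥7, write latency 7.5≤41.8).
F: not dominated (best storage).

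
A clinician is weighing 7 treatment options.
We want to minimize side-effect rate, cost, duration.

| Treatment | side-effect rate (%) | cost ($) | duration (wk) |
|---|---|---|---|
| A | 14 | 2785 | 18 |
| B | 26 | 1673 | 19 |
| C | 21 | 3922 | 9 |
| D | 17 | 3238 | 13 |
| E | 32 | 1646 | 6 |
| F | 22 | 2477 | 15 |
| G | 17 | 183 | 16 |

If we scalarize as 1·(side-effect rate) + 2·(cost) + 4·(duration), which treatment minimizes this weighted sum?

A: 1·14 + 2·2785 + 4·18 = 5656
B: 1·26 + 2·1673 + 4·19 = 3448
C: 1·21 + 2·3922 + 4·9 = 7901
D: 1·17 + 2·3238 + 4·13 = 6545
E: 1·32 + 2·1646 + 4·6 = 3348
F: 1·22 + 2·2477 + 4·15 = 5036
G: 1·17 + 2·183 + 4·16 = 447
Lowest: G at 447.

G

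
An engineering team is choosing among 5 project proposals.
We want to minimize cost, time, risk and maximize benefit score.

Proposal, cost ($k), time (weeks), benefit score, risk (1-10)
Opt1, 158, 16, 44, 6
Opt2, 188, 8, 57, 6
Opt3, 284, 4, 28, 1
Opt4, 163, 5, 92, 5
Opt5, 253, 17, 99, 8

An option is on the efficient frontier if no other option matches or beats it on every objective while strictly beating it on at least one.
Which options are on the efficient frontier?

Opt1: not dominated (best cost).
Opt2: dominated by Opt4 (cost 163≤188, time 5≤8, benefit score 92≥57, risk 5≤6).
Opt3: not dominated (best time).
Opt4: not dominated.
Opt5: not dominated (best benefit score).

Opt1, Opt3, Opt4, Opt5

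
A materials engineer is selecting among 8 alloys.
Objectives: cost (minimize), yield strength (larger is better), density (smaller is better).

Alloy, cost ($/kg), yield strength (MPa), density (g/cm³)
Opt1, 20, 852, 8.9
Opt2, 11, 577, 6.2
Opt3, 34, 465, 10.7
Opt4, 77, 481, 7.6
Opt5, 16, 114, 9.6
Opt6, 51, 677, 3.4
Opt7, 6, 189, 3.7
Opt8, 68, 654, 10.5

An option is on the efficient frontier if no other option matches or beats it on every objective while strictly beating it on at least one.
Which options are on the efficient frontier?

Opt1, Opt2, Opt6, Opt7

Opt1: not dominated (best yield strength).
Opt2: not dominated.
Opt3: dominated by Opt1 (cost 20≤34, yield strength 852≥465, density 8.9≤10.7).
Opt4: dominated by Opt2 (cost 11≤77, yield strength 577≥481, density 6.2≤7.6).
Opt5: dominated by Opt2 (cost 11≤16, yield strength 577≥114, density 6.2≤9.6).
Opt6: not dominated (best density).
Opt7: not dominated (best cost).
Opt8: dominated by Opt1 (cost 20≤68, yield strength 852≥654, density 8.9≤10.5).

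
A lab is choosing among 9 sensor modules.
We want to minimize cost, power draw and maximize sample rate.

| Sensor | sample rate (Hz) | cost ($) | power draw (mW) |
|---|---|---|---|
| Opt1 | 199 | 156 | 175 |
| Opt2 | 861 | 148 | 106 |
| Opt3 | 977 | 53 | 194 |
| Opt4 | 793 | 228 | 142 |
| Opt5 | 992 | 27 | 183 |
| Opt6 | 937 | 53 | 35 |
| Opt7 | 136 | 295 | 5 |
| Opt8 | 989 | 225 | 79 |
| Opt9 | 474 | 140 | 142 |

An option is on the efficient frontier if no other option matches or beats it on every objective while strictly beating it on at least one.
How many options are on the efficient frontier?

Opt1: dominated by Opt2 (sample rate 861≥199, cost 148≤156, power draw 106≤175).
Opt2: dominated by Opt6 (sample rate 937≥861, cost 53≤148, power draw 35≤106).
Opt3: dominated by Opt5 (sample rate 992≥977, cost 27≤53, power draw 183≤194).
Opt4: dominated by Opt2 (sample rate 861≥793, cost 148≤228, power draw 106≤142).
Opt5: not dominated (best sample rate).
Opt6: not dominated.
Opt7: not dominated (best power draw).
Opt8: not dominated.
Opt9: dominated by Opt6 (sample rate 937≥474, cost 53≤140, power draw 35≤142).
Pareto-optimal: Opt5, Opt6, Opt7, Opt8 → 4.

4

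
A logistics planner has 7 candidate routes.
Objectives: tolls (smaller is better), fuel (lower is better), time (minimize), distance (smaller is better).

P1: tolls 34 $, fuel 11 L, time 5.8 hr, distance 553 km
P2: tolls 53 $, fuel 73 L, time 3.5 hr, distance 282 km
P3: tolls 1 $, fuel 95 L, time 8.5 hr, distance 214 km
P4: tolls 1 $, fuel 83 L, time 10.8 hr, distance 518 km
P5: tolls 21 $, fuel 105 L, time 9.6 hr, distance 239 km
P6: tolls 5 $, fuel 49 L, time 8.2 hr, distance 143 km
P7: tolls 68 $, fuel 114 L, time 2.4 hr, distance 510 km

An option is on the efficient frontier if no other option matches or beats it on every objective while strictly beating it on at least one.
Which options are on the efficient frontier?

P1, P2, P3, P4, P6, P7

P1: not dominated (best fuel).
P2: not dominated.
P3: not dominated.
P4: not dominated.
P5: dominated by P3 (tolls 1≤21, fuel 95≤105, time 8.5≤9.6, distance 214≤239).
P6: not dominated (best distance).
P7: not dominated (best time).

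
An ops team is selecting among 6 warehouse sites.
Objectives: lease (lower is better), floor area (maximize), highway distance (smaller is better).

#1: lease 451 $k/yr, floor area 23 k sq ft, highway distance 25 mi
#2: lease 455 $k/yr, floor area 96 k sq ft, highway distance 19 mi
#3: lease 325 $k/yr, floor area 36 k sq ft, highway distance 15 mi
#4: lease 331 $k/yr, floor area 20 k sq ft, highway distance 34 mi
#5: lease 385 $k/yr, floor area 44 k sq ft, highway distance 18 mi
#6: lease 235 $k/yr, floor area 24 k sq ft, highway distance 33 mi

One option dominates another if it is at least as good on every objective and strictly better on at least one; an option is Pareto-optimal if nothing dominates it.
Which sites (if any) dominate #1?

#3: lease 325≤451, floor area 36≥23, highway distance 15≤25 — dominates #1.
#5: lease 385≤451, floor area 44≥23, highway distance 18≤25 — dominates #1.
Others (#2, #4, #6) are each worse than #1 on at least one objective.

#3, #5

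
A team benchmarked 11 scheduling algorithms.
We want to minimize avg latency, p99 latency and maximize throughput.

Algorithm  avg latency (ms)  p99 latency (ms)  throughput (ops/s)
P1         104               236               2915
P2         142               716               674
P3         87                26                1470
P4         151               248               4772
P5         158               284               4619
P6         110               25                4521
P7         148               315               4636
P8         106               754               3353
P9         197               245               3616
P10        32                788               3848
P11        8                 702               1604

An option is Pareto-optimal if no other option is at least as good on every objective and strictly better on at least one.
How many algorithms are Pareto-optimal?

P1: not dominated.
P2: dominated by P1 (avg latency 104≤142, p99 latency 236≤716, throughput 2915≥674).
P3: not dominated.
P4: not dominated (best throughput).
P5: dominated by P4 (avg latency 151≤158, p99 latency 248≤284, throughput 4772≥4619).
P6: not dominated (best p99 latency).
P7: not dominated.
P8: not dominated.
P9: dominated by P6 (avg latency 110≤197, p99 latency 25≤245, throughput 4521≥3616).
P10: not dominated.
P11: not dominated (best avg latency).
Pareto-optimal: P1, P3, P4, P6, P7, P8, P10, P11 → 8.

8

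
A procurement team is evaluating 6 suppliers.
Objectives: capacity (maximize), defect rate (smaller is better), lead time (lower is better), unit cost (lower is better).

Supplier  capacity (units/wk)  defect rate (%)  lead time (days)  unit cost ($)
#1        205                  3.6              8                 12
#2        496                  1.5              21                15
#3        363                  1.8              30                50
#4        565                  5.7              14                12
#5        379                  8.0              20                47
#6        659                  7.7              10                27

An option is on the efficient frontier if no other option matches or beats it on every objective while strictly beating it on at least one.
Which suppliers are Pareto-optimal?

#1, #2, #4, #6

#1: not dominated (best lead time).
#2: not dominated (best defect rate).
#3: dominated by #2 (capacity 496≥363, defect rate 1.5≤1.8, lead time 21≤30, unit cost 15≤50).
#4: not dominated.
#5: dominated by #4 (capacity 565≥379, defect rate 5.7≤8.0, lead time 14≤20, unit cost 12≤47).
#6: not dominated (best capacity).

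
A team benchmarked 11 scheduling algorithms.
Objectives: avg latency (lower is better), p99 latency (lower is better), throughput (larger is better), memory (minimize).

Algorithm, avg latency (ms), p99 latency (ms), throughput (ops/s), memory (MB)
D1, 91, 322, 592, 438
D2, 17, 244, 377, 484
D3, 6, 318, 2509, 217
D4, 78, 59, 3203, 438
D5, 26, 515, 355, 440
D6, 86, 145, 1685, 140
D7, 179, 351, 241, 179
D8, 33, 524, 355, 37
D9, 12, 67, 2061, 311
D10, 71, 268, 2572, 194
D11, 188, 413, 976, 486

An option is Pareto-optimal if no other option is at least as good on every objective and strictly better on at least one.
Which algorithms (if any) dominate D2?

D9: avg latency 12≤17, p99 latency 67≤244, throughput 2061≥377, memory 311≤484 — dominates D2.
Others (D1, D3, D4, D5, D6, D7, D8, D10, D11) are each worse than D2 on at least one objective.

D9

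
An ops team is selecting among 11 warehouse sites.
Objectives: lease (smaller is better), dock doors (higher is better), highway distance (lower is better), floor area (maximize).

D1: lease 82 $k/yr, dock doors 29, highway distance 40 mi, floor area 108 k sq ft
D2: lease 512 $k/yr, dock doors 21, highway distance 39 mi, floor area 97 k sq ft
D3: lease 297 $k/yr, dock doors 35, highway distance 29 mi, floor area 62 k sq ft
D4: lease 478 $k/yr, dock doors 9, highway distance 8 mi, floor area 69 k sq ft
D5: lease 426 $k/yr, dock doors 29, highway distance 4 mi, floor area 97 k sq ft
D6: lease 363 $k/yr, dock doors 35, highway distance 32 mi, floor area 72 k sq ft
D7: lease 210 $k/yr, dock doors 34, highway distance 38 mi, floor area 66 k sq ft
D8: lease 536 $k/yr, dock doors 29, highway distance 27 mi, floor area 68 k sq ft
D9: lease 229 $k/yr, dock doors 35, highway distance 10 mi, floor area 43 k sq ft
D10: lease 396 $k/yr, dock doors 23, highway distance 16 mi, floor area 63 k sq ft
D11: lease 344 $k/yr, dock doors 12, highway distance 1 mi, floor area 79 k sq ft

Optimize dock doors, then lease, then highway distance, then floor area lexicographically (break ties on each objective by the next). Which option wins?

D9

First maximize dock doors: best is 35, kept {D3, D6, D9}.
Then minimize lease: best is 229, kept {D9}.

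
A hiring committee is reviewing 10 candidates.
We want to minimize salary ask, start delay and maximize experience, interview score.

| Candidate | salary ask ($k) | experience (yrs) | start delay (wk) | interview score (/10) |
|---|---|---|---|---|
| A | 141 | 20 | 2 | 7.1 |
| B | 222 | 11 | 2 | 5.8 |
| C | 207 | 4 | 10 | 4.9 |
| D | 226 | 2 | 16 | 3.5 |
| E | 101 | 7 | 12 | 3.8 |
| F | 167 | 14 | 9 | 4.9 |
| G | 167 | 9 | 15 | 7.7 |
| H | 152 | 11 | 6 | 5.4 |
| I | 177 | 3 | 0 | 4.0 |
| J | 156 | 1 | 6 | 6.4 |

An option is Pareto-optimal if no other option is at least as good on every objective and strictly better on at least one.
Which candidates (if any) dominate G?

none

A: worse on interview score (7.1 vs 7.7).
B: worse on salary ask (222 vs 167).
C: worse on salary ask (207 vs 167).
D: worse on salary ask (226 vs 167).
E: worse on experience (7 vs 9).
F: worse on interview score (4.9 vs 7.7).
H: worse on interview score (5.4 vs 7.7).
I: worse on salary ask (177 vs 167).
J: worse on experience (1 vs 9).
No option dominates G.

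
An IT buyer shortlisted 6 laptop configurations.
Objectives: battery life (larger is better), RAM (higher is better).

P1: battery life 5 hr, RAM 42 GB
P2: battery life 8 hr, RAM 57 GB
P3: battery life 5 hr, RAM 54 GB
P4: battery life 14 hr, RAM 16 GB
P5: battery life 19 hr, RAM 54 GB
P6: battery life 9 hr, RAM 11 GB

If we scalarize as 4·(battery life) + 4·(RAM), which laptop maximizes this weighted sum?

P1: 4·5 + 4·42 = 188
P2: 4·8 + 4·57 = 260
P3: 4·5 + 4·54 = 236
P4: 4·14 + 4·16 = 120
P5: 4·19 + 4·54 = 292
P6: 4·9 + 4·11 = 80
Highest: P5 at 292.

P5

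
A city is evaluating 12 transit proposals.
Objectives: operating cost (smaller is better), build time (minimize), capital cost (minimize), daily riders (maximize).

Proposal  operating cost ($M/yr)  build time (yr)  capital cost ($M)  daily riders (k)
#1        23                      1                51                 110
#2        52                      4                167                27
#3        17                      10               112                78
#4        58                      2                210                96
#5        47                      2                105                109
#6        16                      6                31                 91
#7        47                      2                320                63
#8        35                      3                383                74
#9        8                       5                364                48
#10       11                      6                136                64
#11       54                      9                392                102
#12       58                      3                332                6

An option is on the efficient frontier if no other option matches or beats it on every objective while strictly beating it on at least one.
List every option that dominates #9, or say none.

#1: worse on operating cost (23 vs 8).
#2: worse on operating cost (52 vs 8).
#3: worse on operating cost (17 vs 8).
#4: worse on operating cost (58 vs 8).
#5: worse on operating cost (47 vs 8).
#6: worse on operating cost (16 vs 8).
#7: worse on operating cost (47 vs 8).
#8: worse on operating cost (35 vs 8).
#10: worse on operating cost (11 vs 8).
#11: worse on operating cost (54 vs 8).
#12: worse on operating cost (58 vs 8).
No option dominates #9.

none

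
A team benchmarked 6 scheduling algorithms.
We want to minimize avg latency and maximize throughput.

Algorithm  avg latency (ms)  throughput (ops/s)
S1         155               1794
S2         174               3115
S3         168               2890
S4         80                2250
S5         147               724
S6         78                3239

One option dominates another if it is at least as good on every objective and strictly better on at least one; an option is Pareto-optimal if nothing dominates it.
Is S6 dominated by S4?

S4 vs S6: S4 is worse on avg latency (80 vs 78), so it does not dominate S6.

No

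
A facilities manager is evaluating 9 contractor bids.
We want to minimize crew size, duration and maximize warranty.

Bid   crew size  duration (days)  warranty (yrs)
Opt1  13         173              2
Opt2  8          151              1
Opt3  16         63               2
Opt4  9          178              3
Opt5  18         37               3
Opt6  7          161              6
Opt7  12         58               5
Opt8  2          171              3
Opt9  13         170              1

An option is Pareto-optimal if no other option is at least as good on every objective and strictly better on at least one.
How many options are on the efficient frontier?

5

Opt1: dominated by Opt6 (crew size 7≤13, duration 161≤173, warranty 6≥2).
Opt2: not dominated.
Opt3: dominated by Opt7 (crew size 12≤16, duration 58≤63, warranty 5≥2).
Opt4: dominated by Opt6 (crew size 7≤9, duration 161≤178, warranty 6≥3).
Opt5: not dominated (best duration).
Opt6: not dominated (best warranty).
Opt7: not dominated.
Opt8: not dominated (best crew size).
Opt9: dominated by Opt2 (crew size 8≤13, duration 151≤170, warranty 1≥1).
Pareto-optimal: Opt2, Opt5, Opt6, Opt7, Opt8 → 5.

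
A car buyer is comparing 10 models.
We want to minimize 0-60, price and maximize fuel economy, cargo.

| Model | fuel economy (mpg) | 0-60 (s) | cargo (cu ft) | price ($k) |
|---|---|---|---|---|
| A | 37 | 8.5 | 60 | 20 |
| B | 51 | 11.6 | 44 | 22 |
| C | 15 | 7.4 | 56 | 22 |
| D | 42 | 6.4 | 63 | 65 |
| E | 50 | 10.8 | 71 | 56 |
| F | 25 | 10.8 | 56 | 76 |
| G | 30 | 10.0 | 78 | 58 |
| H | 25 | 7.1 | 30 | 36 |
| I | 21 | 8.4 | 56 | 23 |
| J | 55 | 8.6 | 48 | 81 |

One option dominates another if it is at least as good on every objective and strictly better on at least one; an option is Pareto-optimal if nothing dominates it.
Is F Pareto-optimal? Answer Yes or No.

A vs F: fuel economy 37≥25, 0-60 8.5≤10.8, cargo 60≥56, price 20≤76 — A is at least as good on every objective and strictly better on at least one, so A dominates F.

No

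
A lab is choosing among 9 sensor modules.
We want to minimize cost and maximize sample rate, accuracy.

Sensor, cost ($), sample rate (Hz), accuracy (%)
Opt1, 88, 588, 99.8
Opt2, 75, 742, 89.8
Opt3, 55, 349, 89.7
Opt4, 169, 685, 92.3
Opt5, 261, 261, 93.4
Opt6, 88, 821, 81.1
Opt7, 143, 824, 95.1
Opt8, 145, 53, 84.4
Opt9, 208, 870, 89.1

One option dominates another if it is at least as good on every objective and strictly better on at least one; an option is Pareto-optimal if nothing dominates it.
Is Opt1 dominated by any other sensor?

No

Opt2: worse on accuracy (89.8 vs 99.8).
Opt3: worse on sample rate (349 vs 588).
Opt4: worse on cost (169 vs 88).
Opt5: worse on cost (261 vs 88).
Opt6: worse on accuracy (81.1 vs 99.8).
Opt7: worse on cost (143 vs 88).
Opt8: worse on cost (145 vs 88).
Opt9: worse on cost (208 vs 88).
No option is at least as good as Opt1 on every objective and strictly better on one.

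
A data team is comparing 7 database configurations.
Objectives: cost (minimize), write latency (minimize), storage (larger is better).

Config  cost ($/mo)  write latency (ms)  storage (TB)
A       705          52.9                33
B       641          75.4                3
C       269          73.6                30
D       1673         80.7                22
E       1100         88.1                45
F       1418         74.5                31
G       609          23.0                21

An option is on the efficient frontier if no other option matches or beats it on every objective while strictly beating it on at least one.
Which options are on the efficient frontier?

A: not dominated.
B: dominated by C (cost 269≤641, write latency 73.6≤75.4, storage 30≥3).
C: not dominated (best cost).
D: dominated by A (cost 705≤1673, write latency 52.9≤80.7, storage 33≥22).
E: not dominated (best storage).
F: dominated by A (cost 705≤1418, write latency 52.9≤74.5, storage 33≥31).
G: not dominated (best write latency).

A, C, E, G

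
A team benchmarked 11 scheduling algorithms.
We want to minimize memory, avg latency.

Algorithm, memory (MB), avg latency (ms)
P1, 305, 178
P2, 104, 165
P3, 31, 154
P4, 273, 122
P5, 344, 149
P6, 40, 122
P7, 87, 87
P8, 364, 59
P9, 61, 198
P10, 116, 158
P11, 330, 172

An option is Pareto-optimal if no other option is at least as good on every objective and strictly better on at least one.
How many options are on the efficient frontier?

P1: dominated by P2 (memory 104≤305, avg latency 165≤178).
P2: dominated by P3 (memory 31≤104, avg latency 154≤165).
P3: not dominated (best memory).
P4: dominated by P6 (memory 40≤273, avg latency 122≤122).
P5: dominated by P4 (memory 273≤344, avg latency 122≤149).
P6: not dominated.
P7: not dominated.
P8: not dominated (best avg latency).
P9: dominated by P3 (memory 31≤61, avg latency 154≤198).
P10: dominated by P3 (memory 31≤116, avg latency 154≤158).
P11: dominated by P2 (memory 104≤330, avg latency 165≤172).
Pareto-optimal: P3, P6, P7, P8 → 4.

4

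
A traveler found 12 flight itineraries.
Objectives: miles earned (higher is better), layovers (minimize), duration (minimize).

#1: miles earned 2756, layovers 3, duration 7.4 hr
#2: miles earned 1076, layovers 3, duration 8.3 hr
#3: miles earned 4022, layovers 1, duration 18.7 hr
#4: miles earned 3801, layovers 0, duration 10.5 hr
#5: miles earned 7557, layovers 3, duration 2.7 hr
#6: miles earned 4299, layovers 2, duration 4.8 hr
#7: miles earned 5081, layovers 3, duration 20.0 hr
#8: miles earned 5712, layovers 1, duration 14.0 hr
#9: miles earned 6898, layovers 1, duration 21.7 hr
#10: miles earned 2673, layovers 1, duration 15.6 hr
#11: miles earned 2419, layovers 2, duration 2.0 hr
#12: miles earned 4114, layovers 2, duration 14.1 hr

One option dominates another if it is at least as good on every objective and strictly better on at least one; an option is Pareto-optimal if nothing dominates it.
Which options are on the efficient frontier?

#1: dominated by #5 (miles earned 7557≥2756, layovers 3≤3, duration 2.7≤7.4).
#2: dominated by #1 (miles earned 2756≥1076, layovers 3≤3, duration 7.4≤8.3).
#3: dominated by #8 (miles earned 5712≥4022, layovers 1≤1, duration 14.0≤18.7).
#4: not dominated (best layovers).
#5: not dominated (best miles earned).
#6: not dominated.
#7: dominated by #5 (miles earned 7557≥5081, layovers 3≤3, duration 2.7≤20.0).
#8: not dominated.
#9: not dominated.
#10: dominated by #4 (miles earned 3801≥2673, layovers 0≤1, duration 10.5≤15.6).
#11: not dominated (best duration).
#12: dominated by #6 (miles earned 4299≥4114, layovers 2≤2, duration 4.8≤14.1).

#4, #5, #6, #8, #9, #11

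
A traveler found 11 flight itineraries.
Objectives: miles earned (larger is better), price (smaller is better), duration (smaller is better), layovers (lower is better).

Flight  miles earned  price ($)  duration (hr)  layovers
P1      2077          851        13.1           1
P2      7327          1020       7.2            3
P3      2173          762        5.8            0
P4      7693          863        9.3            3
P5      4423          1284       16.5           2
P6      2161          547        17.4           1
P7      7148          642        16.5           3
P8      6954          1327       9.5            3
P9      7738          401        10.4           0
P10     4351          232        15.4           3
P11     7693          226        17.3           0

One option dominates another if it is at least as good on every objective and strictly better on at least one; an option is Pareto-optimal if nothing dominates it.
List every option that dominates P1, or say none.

P3: miles earned 2173≥2077, price 762≤851, duration 5.8≤13.1, layovers 0≤1 — dominates P1.
P9: miles earned 7738≥2077, price 401≤851, duration 10.4≤13.1, layovers 0≤1 — dominates P1.
Others (P2, P4, P5, P6, P7, P8, P10, P11) are each worse than P1 on at least one objective.

P3, P9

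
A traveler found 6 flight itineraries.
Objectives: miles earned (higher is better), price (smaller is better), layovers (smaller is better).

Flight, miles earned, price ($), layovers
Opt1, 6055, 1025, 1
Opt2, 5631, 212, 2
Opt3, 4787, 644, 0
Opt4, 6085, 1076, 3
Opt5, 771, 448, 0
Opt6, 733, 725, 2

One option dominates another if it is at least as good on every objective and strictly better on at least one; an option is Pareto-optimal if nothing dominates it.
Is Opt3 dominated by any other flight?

Opt1: worse on price (1025 vs 644).
Opt2: worse on layovers (2 vs 0).
Opt4: worse on price (1076 vs 644).
Opt5: worse on miles earned (771 vs 4787).
Opt6: worse on miles earned (733 vs 4787).
No option is at least as good as Opt3 on every objective and strictly better on one.

No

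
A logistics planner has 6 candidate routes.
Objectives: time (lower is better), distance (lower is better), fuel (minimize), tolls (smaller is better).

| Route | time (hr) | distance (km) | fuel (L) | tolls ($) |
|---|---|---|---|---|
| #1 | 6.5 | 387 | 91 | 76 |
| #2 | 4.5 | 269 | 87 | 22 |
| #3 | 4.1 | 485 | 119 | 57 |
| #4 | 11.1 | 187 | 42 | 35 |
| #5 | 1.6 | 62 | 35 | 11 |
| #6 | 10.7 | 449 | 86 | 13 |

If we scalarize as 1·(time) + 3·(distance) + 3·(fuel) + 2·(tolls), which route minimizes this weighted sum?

#1: 1·6.5 + 3·387 + 3·91 + 2·76 = 1592.5
#2: 1·4.5 + 3·269 + 3·87 + 2·22 = 1116.5
#3: 1·4.1 + 3·485 + 3·119 + 2·57 = 1930.1
#4: 1·11.1 + 3·187 + 3·42 + 2·35 = 768.1
#5: 1·1.6 + 3·62 + 3·35 + 2·11 = 314.6
#6: 1·10.7 + 3·449 + 3·86 + 2·13 = 1641.7
Lowest: #5 at 314.6.

#5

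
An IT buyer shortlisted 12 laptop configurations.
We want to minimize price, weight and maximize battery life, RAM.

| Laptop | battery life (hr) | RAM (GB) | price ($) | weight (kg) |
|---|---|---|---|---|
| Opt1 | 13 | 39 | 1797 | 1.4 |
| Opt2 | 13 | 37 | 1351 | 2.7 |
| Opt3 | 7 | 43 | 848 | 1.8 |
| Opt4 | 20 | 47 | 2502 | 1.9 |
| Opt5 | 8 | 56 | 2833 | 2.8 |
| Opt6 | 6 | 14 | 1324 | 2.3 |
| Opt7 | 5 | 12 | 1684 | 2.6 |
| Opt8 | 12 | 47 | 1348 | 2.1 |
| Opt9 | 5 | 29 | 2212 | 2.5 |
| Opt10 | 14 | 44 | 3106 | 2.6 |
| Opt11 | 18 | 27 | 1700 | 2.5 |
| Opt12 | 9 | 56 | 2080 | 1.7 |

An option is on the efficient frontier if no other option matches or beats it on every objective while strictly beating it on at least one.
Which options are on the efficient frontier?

Opt1, Opt2, Opt3, Opt4, Opt8, Opt11, Opt12

Opt1: not dominated (best weight).
Opt2: not dominated.
Opt3: not dominated (best price).
Opt4: not dominated (best battery life).
Opt5: dominated by Opt12 (battery life 9≥8, RAM 56≥56, price 2080≤2833, weight 1.7≤2.8).
Opt6: dominated by Opt3 (battery life 7≥6, RAM 43≥14, price 848≤1324, weight 1.8≤2.3).
Opt7: dominated by Opt3 (battery life 7≥5, RAM 43≥12, price 848≤1684, weight 1.8≤2.6).
Opt8: not dominated.
Opt9: dominated by Opt1 (battery life 13≥5, RAM 39≥29, price 1797≤2212, weight 1.4≤2.5).
Opt10: dominated by Opt4 (battery life 20≥14, RAM 47≥44, price 2502≤3106, weight 1.9≤2.6).
Opt11: not dominated.
Opt12: not dominated.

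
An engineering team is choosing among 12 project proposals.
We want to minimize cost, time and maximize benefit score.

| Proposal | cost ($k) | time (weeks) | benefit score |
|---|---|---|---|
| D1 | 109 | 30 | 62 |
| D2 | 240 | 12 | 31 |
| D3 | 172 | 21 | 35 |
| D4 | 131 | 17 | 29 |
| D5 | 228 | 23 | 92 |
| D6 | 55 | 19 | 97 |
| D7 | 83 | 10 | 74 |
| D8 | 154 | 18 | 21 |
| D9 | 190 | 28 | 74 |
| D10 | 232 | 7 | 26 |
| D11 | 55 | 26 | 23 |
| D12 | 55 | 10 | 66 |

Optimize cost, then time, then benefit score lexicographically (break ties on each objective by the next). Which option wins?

First minimize cost: best is 55, kept {D6, D11, D12}.
Then minimize time: best is 10, kept {D12}.

D12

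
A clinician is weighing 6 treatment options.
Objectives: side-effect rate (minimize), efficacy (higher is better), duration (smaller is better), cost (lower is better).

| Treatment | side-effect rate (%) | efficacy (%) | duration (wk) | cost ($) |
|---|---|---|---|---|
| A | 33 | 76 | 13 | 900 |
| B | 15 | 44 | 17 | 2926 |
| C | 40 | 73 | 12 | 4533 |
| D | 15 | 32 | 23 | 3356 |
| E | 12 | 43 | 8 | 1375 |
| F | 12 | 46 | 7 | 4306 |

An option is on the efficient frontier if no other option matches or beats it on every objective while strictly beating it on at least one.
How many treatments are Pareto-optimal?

A: not dominated (best efficacy).
B: not dominated.
C: not dominated.
D: dominated by B (side-effect rate 15≤15, efficacy 44≥32, duration 17≤23, cost 2926≤3356).
E: not dominated.
F: not dominated (best duration).
Pareto-optimal: A, B, C, E, F → 5.

5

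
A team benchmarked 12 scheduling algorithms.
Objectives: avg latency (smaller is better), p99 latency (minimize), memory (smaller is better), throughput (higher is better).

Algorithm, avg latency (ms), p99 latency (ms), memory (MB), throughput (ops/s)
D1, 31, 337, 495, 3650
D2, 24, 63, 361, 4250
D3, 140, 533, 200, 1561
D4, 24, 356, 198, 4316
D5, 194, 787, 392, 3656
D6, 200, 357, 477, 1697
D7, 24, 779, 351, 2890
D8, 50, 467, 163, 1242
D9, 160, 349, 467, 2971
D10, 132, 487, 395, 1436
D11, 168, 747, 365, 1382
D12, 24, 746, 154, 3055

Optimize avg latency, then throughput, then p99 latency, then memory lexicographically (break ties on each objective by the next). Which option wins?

First minimize avg latency: best is 24, kept {D2, D4, D7, D12}.
Then maximize throughput: best is 4316, kept {D4}.

D4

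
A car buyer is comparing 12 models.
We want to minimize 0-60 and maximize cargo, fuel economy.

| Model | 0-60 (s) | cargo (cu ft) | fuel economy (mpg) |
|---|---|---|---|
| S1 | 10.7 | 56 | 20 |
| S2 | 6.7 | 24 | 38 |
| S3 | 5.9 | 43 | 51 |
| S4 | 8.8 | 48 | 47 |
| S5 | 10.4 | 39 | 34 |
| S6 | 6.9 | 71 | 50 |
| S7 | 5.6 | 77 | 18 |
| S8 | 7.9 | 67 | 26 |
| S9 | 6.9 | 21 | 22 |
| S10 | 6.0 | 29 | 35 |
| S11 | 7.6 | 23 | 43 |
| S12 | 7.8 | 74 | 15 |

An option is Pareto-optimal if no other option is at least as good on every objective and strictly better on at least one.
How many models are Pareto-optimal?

S1: dominated by S6 (0-60 6.9≤10.7, cargo 71≥56, fuel economy 50≥20).
S2: dominated by S3 (0-60 5.9≤6.7, cargo 43≥24, fuel economy 51≥38).
S3: not dominated (best fuel economy).
S4: dominated by S6 (0-60 6.9≤8.8, cargo 71≥48, fuel economy 50≥47).
S5: dominated by S3 (0-60 5.9≤10.4, cargo 43≥39, fuel economy 51≥34).
S6: not dominated.
S7: not dominated (best 0-60).
S8: dominated by S6 (0-60 6.9≤7.9, cargo 71≥67, fuel economy 50≥26).
S9: dominated by S2 (0-60 6.7≤6.9, cargo 24≥21, fuel economy 38≥22).
S10: dominated by S3 (0-60 5.9≤6.0, cargo 43≥29, fuel economy 51≥35).
S11: dominated by S3 (0-60 5.9≤7.6, cargo 43≥23, fuel economy 51≥43).
S12: dominated by S7 (0-60 5.6≤7.8, cargo 77≥74, fuel economy 18≥15).
Pareto-optimal: S3, S6, S7 → 3.

3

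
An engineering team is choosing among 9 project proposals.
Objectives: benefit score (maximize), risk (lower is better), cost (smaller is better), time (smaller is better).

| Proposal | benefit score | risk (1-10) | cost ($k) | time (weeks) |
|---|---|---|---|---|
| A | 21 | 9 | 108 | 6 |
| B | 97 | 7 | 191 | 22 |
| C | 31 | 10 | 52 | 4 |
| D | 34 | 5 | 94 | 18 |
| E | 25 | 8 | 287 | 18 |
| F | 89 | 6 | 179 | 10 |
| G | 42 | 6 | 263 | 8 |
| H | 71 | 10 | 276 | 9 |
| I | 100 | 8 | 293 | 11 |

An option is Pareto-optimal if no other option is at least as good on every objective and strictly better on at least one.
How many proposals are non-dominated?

A: not dominated.
B: not dominated.
C: not dominated (best cost).
D: not dominated (best risk).
E: dominated by D (benefit score 34≥25, risk 5≤8, cost 94≤287, time 18≤18).
F: not dominated.
G: not dominated.
H: not dominated.
I: not dominated (best benefit score).
Pareto-optimal: A, B, C, D, F, G, H, I → 8.

8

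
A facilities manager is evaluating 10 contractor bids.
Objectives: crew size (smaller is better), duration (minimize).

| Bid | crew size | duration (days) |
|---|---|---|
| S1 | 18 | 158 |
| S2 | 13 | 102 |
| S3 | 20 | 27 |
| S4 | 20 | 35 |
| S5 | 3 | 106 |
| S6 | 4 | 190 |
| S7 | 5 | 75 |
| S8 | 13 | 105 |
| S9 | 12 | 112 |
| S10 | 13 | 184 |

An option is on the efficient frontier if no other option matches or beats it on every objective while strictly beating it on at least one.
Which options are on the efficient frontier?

S3, S5, S7

S1: dominated by S2 (crew size 13≤18, duration 102≤158).
S2: dominated by S7 (crew size 5≤13, duration 75≤102).
S3: not dominated (best duration).
S4: dominated by S3 (crew size 20≤20, duration 27≤35).
S5: not dominated (best crew size).
S6: dominated by S5 (crew size 3≤4, duration 106≤190).
S7: not dominated.
S8: dominated by S2 (crew size 13≤13, duration 102≤105).
S9: dominated by S5 (crew size 3≤12, duration 106≤112).
S10: dominated by S2 (crew size 13≤13, duration 102≤184).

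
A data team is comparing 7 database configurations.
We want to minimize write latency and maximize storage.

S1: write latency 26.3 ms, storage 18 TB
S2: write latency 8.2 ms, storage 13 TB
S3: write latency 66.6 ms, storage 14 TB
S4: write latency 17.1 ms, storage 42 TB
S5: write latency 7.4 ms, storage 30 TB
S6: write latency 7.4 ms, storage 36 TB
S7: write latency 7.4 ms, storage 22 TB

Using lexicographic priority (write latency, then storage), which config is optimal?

First minimize write latency: best is 7.4, kept {S5, S6, S7}.
Then maximize storage: best is 36, kept {S6}.

S6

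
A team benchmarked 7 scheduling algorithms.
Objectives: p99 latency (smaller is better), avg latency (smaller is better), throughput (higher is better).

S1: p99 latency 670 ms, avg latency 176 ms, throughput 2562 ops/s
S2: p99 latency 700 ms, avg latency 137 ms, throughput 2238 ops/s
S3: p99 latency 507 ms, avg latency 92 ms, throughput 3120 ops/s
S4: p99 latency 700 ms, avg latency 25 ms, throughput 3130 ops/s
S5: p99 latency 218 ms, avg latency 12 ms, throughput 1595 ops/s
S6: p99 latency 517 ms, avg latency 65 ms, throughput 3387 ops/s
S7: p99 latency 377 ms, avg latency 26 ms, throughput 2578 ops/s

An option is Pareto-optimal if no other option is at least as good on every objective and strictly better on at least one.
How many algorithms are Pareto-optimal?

S1: dominated by S3 (p99 latency 507≤670, avg latency 92≤176, throughput 3120≥2562).
S2: dominated by S3 (p99 latency 507≤700, avg latency 92≤137, throughput 3120≥2238).
S3: not dominated.
S4: not dominated.
S5: not dominated (best p99 latency).
S6: not dominated (best throughput).
S7: not dominated.
Pareto-optimal: S3, S4, S5, S6, S7 → 5.

5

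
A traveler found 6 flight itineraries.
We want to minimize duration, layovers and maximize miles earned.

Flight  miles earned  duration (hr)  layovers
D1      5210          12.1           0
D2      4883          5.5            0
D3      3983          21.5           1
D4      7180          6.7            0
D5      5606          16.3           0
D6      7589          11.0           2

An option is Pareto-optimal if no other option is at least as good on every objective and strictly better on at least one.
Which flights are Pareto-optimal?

D2, D4, D6

D1: dominated by D4 (miles earned 7180≥5210, duration 6.7≤12.1, layovers 0≤0).
D2: not dominated (best duration).
D3: dominated by D1 (miles earned 5210≥3983, duration 12.1≤21.5, layovers 0≤1).
D4: not dominated.
D5: dominated by D4 (miles earned 7180≥5606, duration 6.7≤16.3, layovers 0≤0).
D6: not dominated (best miles earned).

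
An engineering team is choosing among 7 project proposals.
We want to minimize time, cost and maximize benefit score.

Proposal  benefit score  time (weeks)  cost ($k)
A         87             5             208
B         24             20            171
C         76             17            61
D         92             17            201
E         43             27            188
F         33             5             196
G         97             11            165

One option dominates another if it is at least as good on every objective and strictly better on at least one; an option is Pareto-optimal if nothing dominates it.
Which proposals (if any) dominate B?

C: benefit score 76≥24, time 17≤20, cost 61≤171 — dominates B.
G: benefit score 97≥24, time 11≤20, cost 165≤171 — dominates B.
Others (A, D, E, F) are each worse than B on at least one objective.

C, G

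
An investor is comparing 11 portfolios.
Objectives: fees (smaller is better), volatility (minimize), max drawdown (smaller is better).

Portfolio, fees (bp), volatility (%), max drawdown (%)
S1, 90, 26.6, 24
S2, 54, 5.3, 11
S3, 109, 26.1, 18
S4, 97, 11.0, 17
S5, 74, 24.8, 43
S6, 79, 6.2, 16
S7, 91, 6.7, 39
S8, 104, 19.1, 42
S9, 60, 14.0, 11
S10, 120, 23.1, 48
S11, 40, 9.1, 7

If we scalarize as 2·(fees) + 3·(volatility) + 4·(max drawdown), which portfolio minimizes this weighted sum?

S1: 2·90 + 3·26.6 + 4·24 = 355.8
S2: 2·54 + 3·5.3 + 4·11 = 167.9
S3: 2·109 + 3·26.1 + 4·18 = 368.3
S4: 2·97 + 3·11.0 + 4·17 = 295.0
S5: 2·74 + 3·24.8 + 4·43 = 394.4
S6: 2·79 + 3·6.2 + 4·16 = 240.6
S7: 2·91 + 3·6.7 + 4·39 = 358.1
S8: 2·104 + 3·19.1 + 4·42 = 433.3
S9: 2·60 + 3·14.0 + 4·11 = 206.0
S10: 2·120 + 3·23.1 + 4·48 = 501.3
S11: 2·40 + 3·9.1 + 4·7 = 135.3
Lowest: S11 at 135.3.

S11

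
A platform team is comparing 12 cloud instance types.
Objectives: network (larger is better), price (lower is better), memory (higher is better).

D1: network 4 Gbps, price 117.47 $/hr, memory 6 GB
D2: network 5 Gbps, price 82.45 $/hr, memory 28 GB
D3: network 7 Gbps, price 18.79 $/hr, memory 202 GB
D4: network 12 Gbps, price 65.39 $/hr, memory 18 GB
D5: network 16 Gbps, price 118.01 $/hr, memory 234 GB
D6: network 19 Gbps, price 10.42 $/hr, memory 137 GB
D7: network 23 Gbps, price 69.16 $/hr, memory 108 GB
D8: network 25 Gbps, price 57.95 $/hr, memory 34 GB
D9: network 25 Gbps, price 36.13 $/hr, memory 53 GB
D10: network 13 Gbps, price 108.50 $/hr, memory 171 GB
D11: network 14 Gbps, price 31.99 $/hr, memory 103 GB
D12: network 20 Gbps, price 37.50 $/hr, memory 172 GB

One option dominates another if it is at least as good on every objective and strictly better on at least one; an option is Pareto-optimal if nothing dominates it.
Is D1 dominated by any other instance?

Yes

D2 vs D1: network 5≥4, price 82.45≤117.47, memory 28≥6 — D2 is at least as good on every objective and strictly better on at least one, so D2 dominates D1.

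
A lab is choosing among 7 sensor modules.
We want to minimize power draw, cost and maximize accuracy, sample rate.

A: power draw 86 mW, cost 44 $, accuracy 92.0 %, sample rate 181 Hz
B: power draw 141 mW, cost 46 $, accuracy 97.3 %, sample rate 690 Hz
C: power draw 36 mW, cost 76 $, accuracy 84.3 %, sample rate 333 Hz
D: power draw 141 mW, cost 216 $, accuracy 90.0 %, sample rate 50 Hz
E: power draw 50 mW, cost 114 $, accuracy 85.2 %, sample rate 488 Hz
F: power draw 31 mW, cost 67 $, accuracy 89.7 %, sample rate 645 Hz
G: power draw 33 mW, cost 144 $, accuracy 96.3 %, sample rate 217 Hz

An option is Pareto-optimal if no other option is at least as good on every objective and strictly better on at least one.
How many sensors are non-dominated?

4

A: not dominated (best cost).
B: not dominated (best accuracy).
C: dominated by F (power draw 31≤36, cost 67≤76, accuracy 89.7≥84.3, sample rate 645≥333).
D: dominated by A (power draw 86≤141, cost 44≤216, accuracy 92.0≥90.0, sample rate 181≥50).
E: dominated by F (power draw 31≤50, cost 67≤114, accuracy 89.7≥85.2, sample rate 645≥488).
F: not dominated (best power draw).
G: not dominated.
Pareto-optimal: A, B, F, G → 4.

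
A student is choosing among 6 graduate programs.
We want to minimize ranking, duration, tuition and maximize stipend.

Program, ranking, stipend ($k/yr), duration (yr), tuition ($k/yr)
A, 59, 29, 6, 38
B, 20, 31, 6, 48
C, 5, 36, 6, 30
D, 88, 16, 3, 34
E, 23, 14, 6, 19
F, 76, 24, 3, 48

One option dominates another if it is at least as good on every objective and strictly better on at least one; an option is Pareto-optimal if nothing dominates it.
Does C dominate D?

No

C vs D: C is worse on duration (6 vs 3), so it does not dominate D.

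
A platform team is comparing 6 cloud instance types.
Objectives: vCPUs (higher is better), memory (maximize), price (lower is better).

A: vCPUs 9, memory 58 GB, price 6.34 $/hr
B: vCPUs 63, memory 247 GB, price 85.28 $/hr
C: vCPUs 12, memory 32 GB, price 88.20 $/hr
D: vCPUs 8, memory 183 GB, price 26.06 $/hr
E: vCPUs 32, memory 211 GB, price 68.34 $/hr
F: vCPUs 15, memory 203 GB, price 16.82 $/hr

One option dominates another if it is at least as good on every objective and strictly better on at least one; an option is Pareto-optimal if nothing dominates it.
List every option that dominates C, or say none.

B, E, F

B: vCPUs 63≥12, memory 247≥32, price 85.28≤88.20 — dominates C.
E: vCPUs 32≥12, memory 211≥32, price 68.34≤88.20 — dominates C.
F: vCPUs 15≥12, memory 203≥32, price 16.82≤88.20 — dominates C.
Others (A, D) are each worse than C on at least one objective.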